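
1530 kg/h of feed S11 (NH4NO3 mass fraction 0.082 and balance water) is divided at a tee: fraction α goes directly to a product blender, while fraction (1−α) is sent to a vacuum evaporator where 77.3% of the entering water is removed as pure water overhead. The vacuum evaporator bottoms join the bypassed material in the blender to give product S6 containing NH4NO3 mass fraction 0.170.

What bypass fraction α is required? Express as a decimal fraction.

0.271

All 1530×0.082 = 125.46 kg/h of NH4NO3 reaches S6, so S6 = 125.46/0.170 = 738 kg/h and vapour = 792 kg/h.
The evaporator receives (1−α)·1530 of feed at 0.918 water and removes 0.773 of that water:
0.773×0.918×(1−α)×1530 = 792
(1−α) = 792/1085.7 = 0.7295;  α = 0.2705.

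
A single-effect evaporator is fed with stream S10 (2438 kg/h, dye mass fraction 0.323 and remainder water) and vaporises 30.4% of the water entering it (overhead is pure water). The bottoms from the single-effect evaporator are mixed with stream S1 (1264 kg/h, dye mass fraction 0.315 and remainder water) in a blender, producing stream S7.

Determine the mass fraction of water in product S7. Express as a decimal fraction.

Vapour removed = 0.304×0.677×2438 = 501.76 kg/h; concentrate = 1936.2 kg/h.
water reaching the mixer = 1148.8 (from concentrate) + 1264×0.685 = 2014.6 kg/h.
Product flow = 1936.2 + 1264 = 3200.2 kg/h; water fraction = 0.630.

0.630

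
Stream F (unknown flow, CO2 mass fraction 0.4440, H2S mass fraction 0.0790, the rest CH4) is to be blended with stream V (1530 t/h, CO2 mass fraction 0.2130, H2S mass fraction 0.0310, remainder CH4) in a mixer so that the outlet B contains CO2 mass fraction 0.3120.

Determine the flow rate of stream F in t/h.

Let F be the unknown flow. Total out = 1530 + F.
CO2 balance: 325.89 + 0.444·F = 0.312·(1530 + F)
(0.444 − 0.312)·F = 0.312×1530 − 325.89 = 151.47
F = 151.47 / 0.132 = 1147.5 t/h

1148 t/h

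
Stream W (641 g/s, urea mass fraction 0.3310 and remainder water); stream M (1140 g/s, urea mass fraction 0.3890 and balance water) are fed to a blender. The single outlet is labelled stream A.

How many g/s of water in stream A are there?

1125 g/s

water out = water in = 641×0.669 + 1140×0.611 = 1125.4 g/s.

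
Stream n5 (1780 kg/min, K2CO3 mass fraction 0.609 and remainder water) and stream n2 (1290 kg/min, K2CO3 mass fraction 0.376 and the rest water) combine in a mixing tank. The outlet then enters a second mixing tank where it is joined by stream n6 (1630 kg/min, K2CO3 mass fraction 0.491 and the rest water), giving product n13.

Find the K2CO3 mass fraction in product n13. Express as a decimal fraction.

Overall, product flow = 4700 kg/min.
K2CO3 in = 1780×0.609 + 1290×0.376 + 1630×0.491 = 2369.4 kg/min.
K2CO3 fraction in n13 = 0.504.

0.504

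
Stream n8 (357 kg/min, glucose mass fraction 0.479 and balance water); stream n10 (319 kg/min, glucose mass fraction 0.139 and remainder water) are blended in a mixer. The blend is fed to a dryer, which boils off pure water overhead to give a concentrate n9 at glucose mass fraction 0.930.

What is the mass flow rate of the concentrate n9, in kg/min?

231.6 kg/min

glucose entering = 357×0.479 + 319×0.139 = 215.34 kg/min.
All glucose reports to n9, so n9 = 215.34/0.930 = 231.55 kg/min.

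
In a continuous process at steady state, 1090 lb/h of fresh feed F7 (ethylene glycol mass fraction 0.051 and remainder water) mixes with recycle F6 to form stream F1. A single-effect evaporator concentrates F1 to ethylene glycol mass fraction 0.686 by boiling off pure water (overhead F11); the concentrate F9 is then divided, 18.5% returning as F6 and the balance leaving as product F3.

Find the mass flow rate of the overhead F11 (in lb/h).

1009 lb/h

Overall ethylene glycol balance (none leaves overhead): ethylene glycol in fresh feed = ethylene glycol in product, i.e. 1090×0.051 = (1−0.185)·F9·0.686.
F9 = 55.59/(0.686×0.815) = 99.429 lb/h.
Recycle F6 = 0.185×99.429 = 18.394 lb/h.
Combined feed F1 = 1090 + 18.394 = 1108.4 lb/h.
Overhead F11 = F1 − F9 = 1108.4 − 99.429 = 1009 lb/h.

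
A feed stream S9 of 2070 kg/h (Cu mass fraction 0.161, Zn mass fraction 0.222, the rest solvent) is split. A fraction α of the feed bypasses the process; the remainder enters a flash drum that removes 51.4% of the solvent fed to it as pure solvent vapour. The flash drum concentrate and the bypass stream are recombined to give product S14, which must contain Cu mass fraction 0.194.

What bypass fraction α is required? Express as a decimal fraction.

0.464

All 2070×0.161 = 333.27 kg/h of Cu reaches S14, so S14 = 333.27/0.194 = 1717.9 kg/h and vapour = 352.11 kg/h.
The evaporator receives (1−α)·2070 of feed at 0.617 solvent and removes 0.514 of that solvent:
0.514×0.617×(1−α)×2070 = 352.11
(1−α) = 352.11/656.48 = 0.5364;  α = 0.4636.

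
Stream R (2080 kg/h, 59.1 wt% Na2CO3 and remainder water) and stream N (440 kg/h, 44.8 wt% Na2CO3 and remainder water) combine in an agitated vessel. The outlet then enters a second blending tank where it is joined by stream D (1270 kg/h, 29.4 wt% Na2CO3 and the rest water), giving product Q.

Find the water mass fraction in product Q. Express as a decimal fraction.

Overall, product flow = 3790 kg/h.
water in = 2080×0.409 + 440×0.552 + 1270×0.706 = 1990.2 kg/h.
water fraction in Q = 0.5251.

0.5251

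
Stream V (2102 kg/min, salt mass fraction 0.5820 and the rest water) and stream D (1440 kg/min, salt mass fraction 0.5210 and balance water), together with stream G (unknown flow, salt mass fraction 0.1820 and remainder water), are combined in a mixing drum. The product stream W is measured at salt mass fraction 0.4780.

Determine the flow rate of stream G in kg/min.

947.7 kg/min

Let G be the unknown flow. Total out = 3542 + G.
salt balance: 1973.6 + 0.182·G = 0.478·(3542 + G)
(0.182 − 0.478)·G = 0.478×3542 − 1973.6 = -280.53
G = -280.53 / -0.296 = 947.73 kg/min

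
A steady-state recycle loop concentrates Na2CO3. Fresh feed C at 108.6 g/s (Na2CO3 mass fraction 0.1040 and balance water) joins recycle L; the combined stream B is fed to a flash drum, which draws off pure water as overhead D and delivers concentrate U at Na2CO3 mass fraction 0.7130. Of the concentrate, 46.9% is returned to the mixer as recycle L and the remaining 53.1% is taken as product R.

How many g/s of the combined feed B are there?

122.6 g/s

Overall Na2CO3 balance (none leaves overhead): Na2CO3 in fresh feed = Na2CO3 in product, i.e. 108.6×0.104 = (1−0.469)·U·0.713.
U = 11.294/(0.713×0.531) = 29.832 g/s.
Recycle L = 0.469×29.832 = 13.991 g/s.
Combined feed B = 108.6 + 13.991 = 122.59 g/s.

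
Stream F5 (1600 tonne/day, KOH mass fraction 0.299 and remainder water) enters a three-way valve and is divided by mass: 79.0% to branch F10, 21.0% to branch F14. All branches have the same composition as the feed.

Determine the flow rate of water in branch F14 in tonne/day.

235.5 tonne/day

Branch F14 total = 0.210×1600 = 336 tonne/day.
water in F14 = 0.701×336 = 235.54 tonne/day.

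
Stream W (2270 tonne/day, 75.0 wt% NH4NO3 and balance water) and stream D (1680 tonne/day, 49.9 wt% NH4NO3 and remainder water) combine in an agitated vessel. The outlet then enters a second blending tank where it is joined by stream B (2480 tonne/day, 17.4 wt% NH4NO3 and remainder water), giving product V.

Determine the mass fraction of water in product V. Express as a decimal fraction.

0.538

Overall, product flow = 6430 tonne/day.
water in = 2270×0.250 + 1680×0.501 + 2480×0.826 = 3457.7 tonne/day.
water fraction in V = 0.538.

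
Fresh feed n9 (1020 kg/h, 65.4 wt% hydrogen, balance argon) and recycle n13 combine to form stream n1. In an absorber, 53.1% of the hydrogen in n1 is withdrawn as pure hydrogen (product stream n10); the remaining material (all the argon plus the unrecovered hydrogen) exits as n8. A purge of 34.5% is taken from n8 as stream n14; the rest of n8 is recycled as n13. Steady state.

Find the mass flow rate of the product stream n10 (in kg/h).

hydrogen in n1: m_A = 1020×0.654 + (1−0.345)·(1−0.531)·m_A, so m_A = 667.08/0.6928 = 962.87 kg/h.
Product n10 = 0.531×962.87 = 511.28 kg/h.

511.3 kg/h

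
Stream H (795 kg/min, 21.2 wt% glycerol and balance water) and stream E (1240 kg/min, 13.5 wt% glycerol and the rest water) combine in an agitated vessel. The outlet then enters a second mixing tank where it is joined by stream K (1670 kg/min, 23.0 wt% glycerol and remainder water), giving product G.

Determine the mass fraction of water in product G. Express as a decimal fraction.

0.806

Overall, product flow = 3705 kg/min.
water in = 795×0.788 + 1240×0.865 + 1670×0.770 = 2985 kg/min.
water fraction in G = 0.806.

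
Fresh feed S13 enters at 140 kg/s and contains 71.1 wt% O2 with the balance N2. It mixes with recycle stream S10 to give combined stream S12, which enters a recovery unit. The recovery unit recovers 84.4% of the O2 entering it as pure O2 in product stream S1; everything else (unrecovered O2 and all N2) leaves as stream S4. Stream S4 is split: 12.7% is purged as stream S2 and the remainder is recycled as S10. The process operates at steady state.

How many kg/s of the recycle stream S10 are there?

N2 enters only via S13 and leaves only via the purge: 140×0.289 = 0.127×(N2 in S4), and the recovery unit passes all N2, so N2 in S12 = N2 in S4 = 318.58 kg/s.
O2 in S12: m_A = 140×0.711 + (1−0.127)·(1−0.844)·m_A, so m_A = 99.54/0.8638 = 115.23 kg/s.
S4 = (1−0.844)×115.23 + 318.58 = 336.56 kg/s.
Recycle S10 = (1−0.127)×336.56 = 293.82 kg/s.

293.8 kg/s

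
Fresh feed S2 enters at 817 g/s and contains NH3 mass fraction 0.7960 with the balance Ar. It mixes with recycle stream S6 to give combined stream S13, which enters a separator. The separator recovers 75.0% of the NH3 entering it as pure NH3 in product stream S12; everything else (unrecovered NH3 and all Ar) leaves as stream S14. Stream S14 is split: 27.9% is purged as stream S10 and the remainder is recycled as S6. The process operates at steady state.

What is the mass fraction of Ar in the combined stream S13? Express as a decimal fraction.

0.4295

Ar enters only via S2 and leaves only via the purge: 817×0.204 = 0.279×(Ar in S14), and the separator passes all Ar, so Ar in S13 = Ar in S14 = 597.38 g/s.
NH3 in S13: m_A = 817×0.796 + (1−0.279)·(1−0.750)·m_A, so m_A = 650.33/0.8197 = 793.33 g/s.
S13 = 793.33 + 597.38 = 1390.7 g/s.
Ar fraction in S13 = 597.38/1390.7 = 0.4295.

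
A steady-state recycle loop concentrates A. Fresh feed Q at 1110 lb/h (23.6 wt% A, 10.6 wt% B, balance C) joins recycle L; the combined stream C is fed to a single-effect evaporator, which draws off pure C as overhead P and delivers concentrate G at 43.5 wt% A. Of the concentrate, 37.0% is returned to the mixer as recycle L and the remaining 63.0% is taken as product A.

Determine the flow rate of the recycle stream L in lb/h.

353.7 lb/h

Overall A balance (none leaves overhead): A in fresh feed = A in product, i.e. 1110×0.236 = (1−0.370)·G·0.435.
G = 261.96/(0.435×0.630) = 955.88 lb/h.
Recycle L = 0.370×955.88 = 353.68 lb/h.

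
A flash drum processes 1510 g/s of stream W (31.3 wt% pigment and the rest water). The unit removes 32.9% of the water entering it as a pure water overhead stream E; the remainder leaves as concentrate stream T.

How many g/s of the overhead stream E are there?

341.3 g/s

water entering = 1510×0.687 = 1037.4 g/s; overhead removed = 0.329×1037.4 = 341.29 g/s.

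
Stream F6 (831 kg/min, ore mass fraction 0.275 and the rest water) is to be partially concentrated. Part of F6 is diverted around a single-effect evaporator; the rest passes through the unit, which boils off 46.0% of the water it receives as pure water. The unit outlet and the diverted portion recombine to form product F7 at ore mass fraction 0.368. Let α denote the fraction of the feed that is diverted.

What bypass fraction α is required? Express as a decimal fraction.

0.242

All 831×0.275 = 228.53 kg/min of ore reaches F7, so F7 = 228.53/0.368 = 620.99 kg/min and vapour = 210.01 kg/min.
The evaporator receives (1−α)·831 of feed at 0.725 water and removes 0.460 of that water:
0.460×0.725×(1−α)×831 = 210.01
(1−α) = 210.01/277.14 = 0.7578;  α = 0.2422.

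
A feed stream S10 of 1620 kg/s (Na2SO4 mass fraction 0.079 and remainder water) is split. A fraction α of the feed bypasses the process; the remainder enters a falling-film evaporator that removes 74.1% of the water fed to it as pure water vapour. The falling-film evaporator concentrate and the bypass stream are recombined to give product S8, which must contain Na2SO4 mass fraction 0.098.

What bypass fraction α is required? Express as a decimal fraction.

All 1620×0.079 = 127.98 kg/s of Na2SO4 reaches S8, so S8 = 127.98/0.098 = 1305.9 kg/s and vapour = 314.08 kg/s.
The evaporator receives (1−α)·1620 of feed at 0.921 water and removes 0.741 of that water:
0.741×0.921×(1−α)×1620 = 314.08
(1−α) = 314.08/1105.6 = 0.2841;  α = 0.7159.

0.716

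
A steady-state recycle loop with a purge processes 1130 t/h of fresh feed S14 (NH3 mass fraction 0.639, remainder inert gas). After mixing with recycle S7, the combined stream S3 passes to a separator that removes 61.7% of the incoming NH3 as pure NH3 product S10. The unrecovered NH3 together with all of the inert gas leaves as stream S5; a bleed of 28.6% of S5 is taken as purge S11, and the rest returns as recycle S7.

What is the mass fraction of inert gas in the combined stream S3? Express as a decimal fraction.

inert gas enters only via S14 and leaves only via the purge: 1130×0.361 = 0.286×(inert gas in S5), and the separator passes all inert gas, so inert gas in S3 = inert gas in S5 = 1426.3 t/h.
NH3 in S3: m_A = 1130×0.639 + (1−0.286)·(1−0.617)·m_A, so m_A = 722.07/0.7265 = 993.85 t/h.
S3 = 993.85 + 1426.3 = 2420.2 t/h.
inert gas fraction in S3 = 1426.3/2420.2 = 0.589.

0.589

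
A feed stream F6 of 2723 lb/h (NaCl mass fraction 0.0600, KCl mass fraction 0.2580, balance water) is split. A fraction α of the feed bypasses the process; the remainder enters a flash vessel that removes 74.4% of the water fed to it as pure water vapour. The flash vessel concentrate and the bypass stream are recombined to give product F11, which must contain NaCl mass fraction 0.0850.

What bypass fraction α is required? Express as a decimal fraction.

All 2723×0.060 = 163.38 lb/h of NaCl reaches F11, so F11 = 163.38/0.085 = 1922.1 lb/h and vapour = 800.88 lb/h.
The evaporator receives (1−α)·2723 of feed at 0.682 water and removes 0.744 of that water:
0.744×0.682×(1−α)×2723 = 800.88
(1−α) = 800.88/1381.7 = 0.5796;  α = 0.4204.

0.420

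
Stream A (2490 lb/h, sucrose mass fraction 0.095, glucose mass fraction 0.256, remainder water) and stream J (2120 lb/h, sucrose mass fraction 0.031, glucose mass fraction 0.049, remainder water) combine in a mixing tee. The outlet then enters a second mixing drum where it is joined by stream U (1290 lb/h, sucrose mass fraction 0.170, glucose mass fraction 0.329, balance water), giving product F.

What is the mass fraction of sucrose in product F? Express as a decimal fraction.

0.088

Overall, product flow = 5900 lb/h.
sucrose in = 2490×0.095 + 2120×0.031 + 1290×0.170 = 521.57 lb/h.
sucrose fraction in F = 0.088.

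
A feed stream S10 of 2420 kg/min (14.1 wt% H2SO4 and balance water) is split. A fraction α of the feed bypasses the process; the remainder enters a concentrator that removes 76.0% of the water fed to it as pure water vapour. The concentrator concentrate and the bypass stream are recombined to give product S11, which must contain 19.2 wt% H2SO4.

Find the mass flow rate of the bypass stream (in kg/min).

All 2420×0.141 = 341.22 kg/min of H2SO4 reaches S11, so S11 = 341.22/0.192 = 1777.2 kg/min and vapour = 642.81 kg/min.
The evaporator receives (1−α)·2420 of feed at 0.859 water and removes 0.760 of that water:
0.760×0.859×(1−α)×2420 = 642.81
(1−α) = 642.81/1579.9 = 0.4069;  α = 0.5931.
Bypass flow = 0.5931×2420 = 1435.4 kg/min.

1435 kg/min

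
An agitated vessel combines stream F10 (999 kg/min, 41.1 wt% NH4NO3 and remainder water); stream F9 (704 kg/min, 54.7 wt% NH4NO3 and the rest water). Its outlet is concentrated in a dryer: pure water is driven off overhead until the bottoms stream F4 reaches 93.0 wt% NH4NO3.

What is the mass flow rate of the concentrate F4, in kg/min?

NH4NO3 entering = 999×0.411 + 704×0.547 = 795.68 kg/min.
All NH4NO3 reports to F4, so F4 = 795.68/0.930 = 855.57 kg/min.

855.6 kg/min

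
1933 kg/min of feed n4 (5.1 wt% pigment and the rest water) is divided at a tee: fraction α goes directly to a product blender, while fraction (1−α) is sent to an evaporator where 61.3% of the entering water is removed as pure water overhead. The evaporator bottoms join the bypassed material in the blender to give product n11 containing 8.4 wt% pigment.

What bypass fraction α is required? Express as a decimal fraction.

0.325

All 1933×0.051 = 98.583 kg/min of pigment reaches n11, so n11 = 98.583/0.084 = 1173.6 kg/min and vapour = 759.39 kg/min.
The evaporator receives (1−α)·1933 of feed at 0.949 water and removes 0.613 of that water:
0.613×0.949×(1−α)×1933 = 759.39
(1−α) = 759.39/1124.5 = 0.6753;  α = 0.3247.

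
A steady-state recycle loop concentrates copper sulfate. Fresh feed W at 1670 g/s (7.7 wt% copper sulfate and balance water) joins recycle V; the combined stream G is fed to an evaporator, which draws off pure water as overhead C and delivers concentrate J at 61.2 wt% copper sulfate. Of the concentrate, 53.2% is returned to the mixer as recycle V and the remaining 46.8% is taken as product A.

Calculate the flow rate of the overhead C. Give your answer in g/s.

1460 g/s

Overall copper sulfate balance (none leaves overhead): copper sulfate in fresh feed = copper sulfate in product, i.e. 1670×0.077 = (1−0.532)·J·0.612.
J = 128.59/(0.612×0.468) = 448.96 g/s.
Recycle V = 0.532×448.96 = 238.85 g/s.
Combined feed G = 1670 + 238.85 = 1908.8 g/s.
Overhead C = G − J = 1908.8 − 448.96 = 1459.9 g/s.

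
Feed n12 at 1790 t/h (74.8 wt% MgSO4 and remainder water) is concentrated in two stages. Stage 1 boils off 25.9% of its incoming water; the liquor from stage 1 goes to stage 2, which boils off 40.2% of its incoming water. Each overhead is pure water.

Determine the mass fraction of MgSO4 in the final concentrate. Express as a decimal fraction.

0.870

water in feed = 1790×0.252 = 451.08 t/h.
After stage 1: water left = (1−0.259)×451.08 = 334.25; stream total = 1673.2 t/h.
After stage 2: water left = (1−0.402)×334.25 = 199.88; final concentrate = 1538.8 t/h.
MgSO4 fraction = 1338.9/1538.8 = 0.870.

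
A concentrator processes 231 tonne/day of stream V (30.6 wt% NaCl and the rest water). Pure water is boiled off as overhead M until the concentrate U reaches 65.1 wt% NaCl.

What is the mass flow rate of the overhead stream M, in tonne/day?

NaCl is conserved: 231×0.306 = 70.686 tonne/day all reports to the concentrate.
Concentrate = 70.686/(target fraction) = 108.58 tonne/day.
Overhead = 231 − 108.58 = 122.42 tonne/day.

122.4 tonne/day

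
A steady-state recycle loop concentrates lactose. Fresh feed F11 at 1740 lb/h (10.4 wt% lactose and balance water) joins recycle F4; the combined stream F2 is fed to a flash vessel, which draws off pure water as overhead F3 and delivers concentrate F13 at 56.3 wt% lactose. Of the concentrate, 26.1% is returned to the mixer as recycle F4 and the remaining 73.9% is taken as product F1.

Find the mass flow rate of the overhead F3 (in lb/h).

Overall lactose balance (none leaves overhead): lactose in fresh feed = lactose in product, i.e. 1740×0.104 = (1−0.261)·F13·0.563.
F13 = 180.96/(0.563×0.739) = 434.94 lb/h.
Recycle F4 = 0.261×434.94 = 113.52 lb/h.
Combined feed F2 = 1740 + 113.52 = 1853.5 lb/h.
Overhead F3 = F2 − F13 = 1853.5 − 434.94 = 1418.6 lb/h.

1419 lb/h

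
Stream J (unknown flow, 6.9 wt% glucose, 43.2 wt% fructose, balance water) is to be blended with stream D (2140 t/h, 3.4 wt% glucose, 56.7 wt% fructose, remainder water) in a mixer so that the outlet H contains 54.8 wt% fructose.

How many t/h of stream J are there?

Let J be the unknown flow. Total out = 2140 + J.
fructose balance: 1213.4 + 0.432·J = 0.548·(2140 + J)
(0.432 − 0.548)·J = 0.548×2140 − 1213.4 = -40.66
J = -40.66 / -0.116 = 350.52 t/h

350.5 t/h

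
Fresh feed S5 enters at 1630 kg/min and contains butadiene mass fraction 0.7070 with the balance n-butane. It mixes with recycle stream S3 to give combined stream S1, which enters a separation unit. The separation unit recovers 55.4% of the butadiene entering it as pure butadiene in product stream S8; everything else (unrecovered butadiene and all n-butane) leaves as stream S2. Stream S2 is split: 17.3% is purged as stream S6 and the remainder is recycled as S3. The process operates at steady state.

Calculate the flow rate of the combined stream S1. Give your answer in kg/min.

4587 kg/min

n-butane enters only via S5 and leaves only via the purge: 1630×0.293 = 0.173×(n-butane in S2), and the separation unit passes all n-butane, so n-butane in S1 = n-butane in S2 = 2760.6 kg/min.
butadiene in S1: m_A = 1630×0.707 + (1−0.173)·(1−0.554)·m_A, so m_A = 1152.4/0.6312 = 1825.9 kg/min.
S1 = 1825.9 + 2760.6 = 4586.5 kg/min.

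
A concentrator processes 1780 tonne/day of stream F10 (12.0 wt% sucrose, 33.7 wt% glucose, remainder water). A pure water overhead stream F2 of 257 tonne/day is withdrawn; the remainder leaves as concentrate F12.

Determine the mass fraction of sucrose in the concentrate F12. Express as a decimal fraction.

sucrose is not removed: 1780×0.120 = 213.6 tonne/day of sucrose enters F12.
Concentrate = 1780 − 257 = 1523 tonne/day.
Mass fraction = 213.6/1523 = 0.140.

0.140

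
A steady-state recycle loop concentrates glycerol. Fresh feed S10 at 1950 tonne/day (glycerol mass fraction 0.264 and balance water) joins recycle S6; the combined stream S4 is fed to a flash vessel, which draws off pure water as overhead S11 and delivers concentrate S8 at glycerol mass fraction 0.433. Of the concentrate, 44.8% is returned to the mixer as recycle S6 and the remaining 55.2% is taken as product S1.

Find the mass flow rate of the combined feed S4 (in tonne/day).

Overall glycerol balance (none leaves overhead): glycerol in fresh feed = glycerol in product, i.e. 1950×0.264 = (1−0.448)·S8·0.433.
S8 = 514.8/(0.433×0.552) = 2153.8 tonne/day.
Recycle S6 = 0.448×2153.8 = 964.92 tonne/day.
Combined feed S4 = 1950 + 964.92 = 2914.9 tonne/day.

2915 tonne/day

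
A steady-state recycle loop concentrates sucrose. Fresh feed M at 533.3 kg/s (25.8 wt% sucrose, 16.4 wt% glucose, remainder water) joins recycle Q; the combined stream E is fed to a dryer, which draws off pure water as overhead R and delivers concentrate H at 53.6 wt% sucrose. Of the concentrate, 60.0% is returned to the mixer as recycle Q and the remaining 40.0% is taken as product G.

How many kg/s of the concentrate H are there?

Overall sucrose balance (none leaves overhead): sucrose in fresh feed = sucrose in product, i.e. 533.3×0.258 = (1−0.600)·H·0.536.
H = 137.59/(0.536×0.400) = 641.75 kg/s.

641.8 kg/s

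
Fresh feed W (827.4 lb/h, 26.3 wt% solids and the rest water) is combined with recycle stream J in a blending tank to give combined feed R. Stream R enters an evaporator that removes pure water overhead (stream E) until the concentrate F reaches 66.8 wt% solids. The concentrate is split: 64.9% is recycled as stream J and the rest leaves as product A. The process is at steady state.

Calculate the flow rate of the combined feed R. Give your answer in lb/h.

Overall solids balance (none leaves overhead): solids in fresh feed = solids in product, i.e. 827.4×0.263 = (1−0.649)·F·0.668.
F = 217.61/(0.668×0.351) = 928.08 lb/h.
Recycle J = 0.649×928.08 = 602.33 lb/h.
Combined feed R = 827.4 + 602.33 = 1429.7 lb/h.

1430 lb/h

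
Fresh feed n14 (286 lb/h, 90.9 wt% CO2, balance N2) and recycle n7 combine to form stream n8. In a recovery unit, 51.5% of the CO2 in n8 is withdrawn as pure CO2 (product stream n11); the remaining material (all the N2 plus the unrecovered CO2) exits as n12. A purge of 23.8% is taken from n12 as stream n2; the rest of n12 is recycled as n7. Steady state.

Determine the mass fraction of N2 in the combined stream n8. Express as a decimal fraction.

0.210

N2 enters only via n14 and leaves only via the purge: 286×0.091 = 0.238×(N2 in n12), and the recovery unit passes all N2, so N2 in n8 = N2 in n12 = 109.35 lb/h.
CO2 in n8: m_A = 286×0.909 + (1−0.238)·(1−0.515)·m_A, so m_A = 259.97/0.6304 = 412.38 lb/h.
n8 = 412.38 + 109.35 = 521.73 lb/h.
N2 fraction in n8 = 109.35/521.73 = 0.210.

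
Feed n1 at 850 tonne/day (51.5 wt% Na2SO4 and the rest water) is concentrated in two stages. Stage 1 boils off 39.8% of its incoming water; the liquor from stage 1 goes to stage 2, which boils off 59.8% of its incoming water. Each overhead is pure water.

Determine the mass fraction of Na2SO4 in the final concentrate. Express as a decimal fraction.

0.814

water in feed = 850×0.485 = 412.25 tonne/day.
After stage 1: water left = (1−0.398)×412.25 = 248.17; stream total = 685.92 tonne/day.
After stage 2: water left = (1−0.598)×248.17 = 99.766; final concentrate = 537.52 tonne/day.
Na2SO4 fraction = 437.75/537.52 = 0.814.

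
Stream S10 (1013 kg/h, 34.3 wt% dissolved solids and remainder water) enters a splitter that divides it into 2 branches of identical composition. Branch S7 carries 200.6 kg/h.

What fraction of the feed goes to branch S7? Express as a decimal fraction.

Fraction to S7 = 200.6/1013 = 0.1980.

0.198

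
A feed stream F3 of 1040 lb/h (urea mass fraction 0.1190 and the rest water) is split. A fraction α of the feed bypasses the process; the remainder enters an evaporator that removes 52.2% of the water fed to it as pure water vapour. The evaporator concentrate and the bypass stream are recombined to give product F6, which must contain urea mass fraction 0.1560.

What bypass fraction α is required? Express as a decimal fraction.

0.484

All 1040×0.119 = 123.76 lb/h of urea reaches F6, so F6 = 123.76/0.156 = 793.33 lb/h and vapour = 246.67 lb/h.
The evaporator receives (1−α)·1040 of feed at 0.881 water and removes 0.522 of that water:
0.522×0.881×(1−α)×1040 = 246.67
(1−α) = 246.67/478.28 = 0.5157;  α = 0.4843.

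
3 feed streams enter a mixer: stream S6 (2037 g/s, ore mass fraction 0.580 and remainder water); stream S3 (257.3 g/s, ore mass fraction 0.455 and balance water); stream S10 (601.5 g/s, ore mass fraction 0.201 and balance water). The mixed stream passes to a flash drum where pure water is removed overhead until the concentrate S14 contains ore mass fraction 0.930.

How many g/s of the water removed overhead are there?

1370 g/s

ore entering = 2037×0.580 + 257.3×0.455 + 601.5×0.201 = 1419.4 g/s.
All ore reports to S14, so S14 = 1419.4/0.930 = 1526.3 g/s.
Total feed = 2895.8 g/s; overhead = 2895.8 − 1526.3 = 1369.5 g/s.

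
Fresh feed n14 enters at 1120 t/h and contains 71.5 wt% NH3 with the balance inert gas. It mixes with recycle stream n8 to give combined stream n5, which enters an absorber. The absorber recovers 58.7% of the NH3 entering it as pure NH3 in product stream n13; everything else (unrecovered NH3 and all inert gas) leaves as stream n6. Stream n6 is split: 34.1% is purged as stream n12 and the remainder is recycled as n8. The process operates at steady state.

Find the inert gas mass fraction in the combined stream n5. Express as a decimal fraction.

inert gas enters only via n14 and leaves only via the purge: 1120×0.285 = 0.341×(inert gas in n6), and the absorber passes all inert gas, so inert gas in n5 = inert gas in n6 = 936.07 t/h.
NH3 in n5: m_A = 1120×0.715 + (1−0.341)·(1−0.587)·m_A, so m_A = 800.8/0.7278 = 1100.3 t/h.
n5 = 1100.3 + 936.07 = 2036.3 t/h.
inert gas fraction in n5 = 936.07/2036.3 = 0.4597.

0.4597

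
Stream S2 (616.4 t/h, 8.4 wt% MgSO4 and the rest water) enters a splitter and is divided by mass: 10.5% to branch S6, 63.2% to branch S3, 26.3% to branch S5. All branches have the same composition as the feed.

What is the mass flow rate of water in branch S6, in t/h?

Branch S6 total = 0.105×616.4 = 64.722 t/h.
water in S6 = 0.916×64.722 = 59.285 t/h.

59.29 t/h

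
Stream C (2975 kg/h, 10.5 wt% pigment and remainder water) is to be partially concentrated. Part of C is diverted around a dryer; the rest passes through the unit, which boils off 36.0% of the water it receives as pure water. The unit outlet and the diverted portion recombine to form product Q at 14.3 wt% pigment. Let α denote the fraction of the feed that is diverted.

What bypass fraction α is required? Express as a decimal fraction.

0.175

All 2975×0.105 = 312.38 kg/h of pigment reaches Q, so Q = 312.38/0.143 = 2184.4 kg/h and vapour = 790.56 kg/h.
The evaporator receives (1−α)·2975 of feed at 0.895 water and removes 0.360 of that water:
0.360×0.895×(1−α)×2975 = 790.56
(1−α) = 790.56/958.54 = 0.8247;  α = 0.1753.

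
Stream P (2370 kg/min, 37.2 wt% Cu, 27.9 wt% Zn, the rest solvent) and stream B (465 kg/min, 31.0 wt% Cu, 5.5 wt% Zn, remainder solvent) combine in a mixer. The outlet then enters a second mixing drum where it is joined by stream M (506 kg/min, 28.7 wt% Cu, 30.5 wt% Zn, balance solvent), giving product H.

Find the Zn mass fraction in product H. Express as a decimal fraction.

Overall, product flow = 3341 kg/min.
Zn in = 2370×0.279 + 465×0.055 + 506×0.305 = 841.13 kg/min.
Zn fraction in H = 0.2518.

0.2518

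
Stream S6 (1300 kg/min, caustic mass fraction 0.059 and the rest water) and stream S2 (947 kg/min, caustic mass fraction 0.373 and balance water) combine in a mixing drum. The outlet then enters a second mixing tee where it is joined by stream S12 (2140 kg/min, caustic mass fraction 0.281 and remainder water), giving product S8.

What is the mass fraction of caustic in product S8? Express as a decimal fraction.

0.235

Overall, product flow = 4387 kg/min.
caustic in = 1300×0.059 + 947×0.373 + 2140×0.281 = 1031.3 kg/min.
caustic fraction in S8 = 0.235.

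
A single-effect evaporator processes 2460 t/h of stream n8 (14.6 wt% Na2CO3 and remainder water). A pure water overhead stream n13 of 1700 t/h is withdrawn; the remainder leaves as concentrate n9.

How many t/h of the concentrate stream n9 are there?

Concentrate = 2460 − 1700 = 760 t/h.

760 t/h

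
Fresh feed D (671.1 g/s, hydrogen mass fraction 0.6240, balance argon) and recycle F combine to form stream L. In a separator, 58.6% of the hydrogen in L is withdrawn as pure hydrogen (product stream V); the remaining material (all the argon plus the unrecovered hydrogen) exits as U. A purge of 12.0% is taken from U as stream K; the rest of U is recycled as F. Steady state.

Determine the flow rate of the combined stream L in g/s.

2762 g/s

argon enters only via D and leaves only via the purge: 671.1×0.376 = 0.120×(argon in U), and the separator passes all argon, so argon in L = argon in U = 2102.8 g/s.
hydrogen in L: m_A = 671.1×0.624 + (1−0.120)·(1−0.586)·m_A, so m_A = 418.77/0.6357 = 658.77 g/s.
L = 658.77 + 2102.8 = 2761.5 g/s.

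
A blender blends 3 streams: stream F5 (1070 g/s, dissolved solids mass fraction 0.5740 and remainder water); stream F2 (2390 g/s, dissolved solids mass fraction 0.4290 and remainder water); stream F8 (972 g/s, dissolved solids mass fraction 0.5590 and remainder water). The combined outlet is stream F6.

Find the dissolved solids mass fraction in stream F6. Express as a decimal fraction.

Total flow out = 1070 + 2390 + 972 = 4432 g/s.
dissolved solids in = 1070×0.574 + 2390×0.429 + 972×0.559 = 2182.8 g/s.
dissolved solids mass fraction in F6 = 2182.8/4432 = 0.4925.

0.4925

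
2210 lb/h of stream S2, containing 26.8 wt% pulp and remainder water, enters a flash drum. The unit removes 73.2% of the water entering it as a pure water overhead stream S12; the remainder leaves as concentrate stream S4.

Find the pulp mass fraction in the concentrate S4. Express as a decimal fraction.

0.577

pulp is not removed: 2210×0.268 = 592.28 lb/h of pulp enters S4.
water entering = 2210×0.732 = 1617.7 lb/h; overhead removed = 0.732×1617.7 = 1184.2 lb/h.
Concentrate = 2210 − 1184.2 = 1025.8 lb/h.
Mass fraction = 592.28/1025.8 = 0.577.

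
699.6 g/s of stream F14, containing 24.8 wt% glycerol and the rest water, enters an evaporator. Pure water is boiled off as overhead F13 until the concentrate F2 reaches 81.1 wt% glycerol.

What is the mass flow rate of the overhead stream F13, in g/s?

glycerol is conserved: 699.6×0.248 = 173.5 g/s all reports to the concentrate.
Concentrate = 173.5/(target fraction) = 213.93 g/s.
Overhead = 699.6 − 213.93 = 485.67 g/s.

485.7 g/s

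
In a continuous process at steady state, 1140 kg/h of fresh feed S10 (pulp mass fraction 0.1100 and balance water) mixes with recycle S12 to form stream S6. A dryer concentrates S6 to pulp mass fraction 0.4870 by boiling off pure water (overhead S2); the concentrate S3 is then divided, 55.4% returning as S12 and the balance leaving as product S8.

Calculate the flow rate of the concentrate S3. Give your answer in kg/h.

Overall pulp balance (none leaves overhead): pulp in fresh feed = pulp in product, i.e. 1140×0.110 = (1−0.554)·S3·0.487.
S3 = 125.4/(0.487×0.446) = 577.34 kg/h.

577.3 kg/h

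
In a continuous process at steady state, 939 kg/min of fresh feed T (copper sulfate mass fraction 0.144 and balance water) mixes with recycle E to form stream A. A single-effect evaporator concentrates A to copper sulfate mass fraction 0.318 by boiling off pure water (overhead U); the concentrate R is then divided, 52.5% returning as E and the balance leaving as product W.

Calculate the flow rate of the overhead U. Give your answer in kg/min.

513.8 kg/min

Overall copper sulfate balance (none leaves overhead): copper sulfate in fresh feed = copper sulfate in product, i.e. 939×0.144 = (1−0.525)·R·0.318.
R = 135.22/(0.318×0.475) = 895.17 kg/min.
Recycle E = 0.525×895.17 = 469.97 kg/min.
Combined feed A = 939 + 469.97 = 1409 kg/min.
Overhead U = A − R = 1409 − 895.17 = 513.79 kg/min.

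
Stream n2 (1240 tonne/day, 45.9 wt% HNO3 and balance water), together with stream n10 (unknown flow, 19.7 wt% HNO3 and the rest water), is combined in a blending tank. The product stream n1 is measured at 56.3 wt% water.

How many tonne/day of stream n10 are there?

Let n10 be the unknown flow. Total out = 1240 + n10.
water balance: 670.84 + 0.803·n10 = 0.563·(1240 + n10)
(0.803 − 0.563)·n10 = 0.563×1240 − 670.84 = 27.28
n10 = 27.28 / 0.240 = 113.67 tonne/day

113.7 tonne/day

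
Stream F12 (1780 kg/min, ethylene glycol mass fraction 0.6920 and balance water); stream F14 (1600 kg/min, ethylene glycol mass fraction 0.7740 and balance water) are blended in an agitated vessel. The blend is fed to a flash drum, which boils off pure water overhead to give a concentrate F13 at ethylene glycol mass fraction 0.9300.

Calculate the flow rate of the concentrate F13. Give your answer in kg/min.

2656 kg/min

ethylene glycol entering = 1780×0.692 + 1600×0.774 = 2470.2 kg/min.
All ethylene glycol reports to F13, so F13 = 2470.2/0.930 = 2656.1 kg/min.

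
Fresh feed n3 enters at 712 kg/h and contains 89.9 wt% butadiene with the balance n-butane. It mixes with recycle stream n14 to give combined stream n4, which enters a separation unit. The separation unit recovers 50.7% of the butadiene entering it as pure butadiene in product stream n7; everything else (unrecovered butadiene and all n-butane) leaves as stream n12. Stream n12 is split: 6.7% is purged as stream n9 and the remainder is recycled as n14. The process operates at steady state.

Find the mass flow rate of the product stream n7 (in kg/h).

butadiene in n4: m_A = 712×0.899 + (1−0.067)·(1−0.507)·m_A, so m_A = 640.09/0.5400 = 1185.3 kg/h.
Product n7 = 0.507×1185.3 = 600.94 kg/h.

600.9 kg/h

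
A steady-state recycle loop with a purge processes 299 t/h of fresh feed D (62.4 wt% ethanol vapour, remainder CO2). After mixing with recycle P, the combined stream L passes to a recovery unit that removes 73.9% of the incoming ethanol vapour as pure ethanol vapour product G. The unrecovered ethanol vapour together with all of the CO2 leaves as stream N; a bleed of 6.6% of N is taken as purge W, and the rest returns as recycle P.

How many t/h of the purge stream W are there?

CO2 enters only via D and leaves only via the purge: 299×0.376 = 0.066×(CO2 in N), and the recovery unit passes all CO2, so CO2 in L = CO2 in N = 1703.4 t/h.
ethanol vapour in L: m_A = 299×0.624 + (1−0.066)·(1−0.739)·m_A, so m_A = 186.58/0.7562 = 246.72 t/h.
N = (1−0.739)×246.72 + 1703.4 = 1767.8 t/h.
Purge W = 0.066×1767.8 = 116.67 t/h.

116.7 t/h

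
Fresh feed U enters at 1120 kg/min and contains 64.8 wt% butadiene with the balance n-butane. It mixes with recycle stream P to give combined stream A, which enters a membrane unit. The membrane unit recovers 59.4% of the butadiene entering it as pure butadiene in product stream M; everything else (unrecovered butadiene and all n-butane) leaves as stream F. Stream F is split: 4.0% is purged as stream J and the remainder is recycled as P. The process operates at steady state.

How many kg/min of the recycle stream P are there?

9925 kg/min

n-butane enters only via U and leaves only via the purge: 1120×0.352 = 0.040×(n-butane in F), and the membrane unit passes all n-butane, so n-butane in A = n-butane in F = 9856 kg/min.
butadiene in A: m_A = 1120×0.648 + (1−0.040)·(1−0.594)·m_A, so m_A = 725.76/0.6102 = 1189.3 kg/min.
F = (1−0.594)×1189.3 + 9856 = 10339 kg/min.
Recycle P = (1−0.040)×10339 = 9925.3 kg/min.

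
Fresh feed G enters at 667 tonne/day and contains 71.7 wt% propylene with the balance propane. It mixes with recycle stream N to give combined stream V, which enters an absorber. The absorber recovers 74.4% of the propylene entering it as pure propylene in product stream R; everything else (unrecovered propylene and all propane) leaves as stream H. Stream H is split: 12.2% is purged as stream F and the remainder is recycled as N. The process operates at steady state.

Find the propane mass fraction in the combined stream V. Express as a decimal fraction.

0.715

propane enters only via G and leaves only via the purge: 667×0.283 = 0.122×(propane in H), and the absorber passes all propane, so propane in V = propane in H = 1547.2 tonne/day.
propylene in V: m_A = 667×0.717 + (1−0.122)·(1−0.744)·m_A, so m_A = 478.24/0.7752 = 616.9 tonne/day.
V = 616.9 + 1547.2 = 2164.1 tonne/day.
propane fraction in V = 1547.2/2164.1 = 0.715.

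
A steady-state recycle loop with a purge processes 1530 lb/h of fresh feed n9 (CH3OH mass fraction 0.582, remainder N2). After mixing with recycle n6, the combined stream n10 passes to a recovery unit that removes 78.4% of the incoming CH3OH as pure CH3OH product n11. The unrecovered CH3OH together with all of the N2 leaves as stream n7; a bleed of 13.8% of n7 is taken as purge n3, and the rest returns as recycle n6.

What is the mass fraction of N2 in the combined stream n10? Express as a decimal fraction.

0.809

N2 enters only via n9 and leaves only via the purge: 1530×0.418 = 0.138×(N2 in n7), and the recovery unit passes all N2, so N2 in n10 = N2 in n7 = 4634.3 lb/h.
CH3OH in n10: m_A = 1530×0.582 + (1−0.138)·(1−0.784)·m_A, so m_A = 890.46/0.8138 = 1094.2 lb/h.
n10 = 1094.2 + 4634.3 = 5728.5 lb/h.
N2 fraction in n10 = 4634.3/5728.5 = 0.809.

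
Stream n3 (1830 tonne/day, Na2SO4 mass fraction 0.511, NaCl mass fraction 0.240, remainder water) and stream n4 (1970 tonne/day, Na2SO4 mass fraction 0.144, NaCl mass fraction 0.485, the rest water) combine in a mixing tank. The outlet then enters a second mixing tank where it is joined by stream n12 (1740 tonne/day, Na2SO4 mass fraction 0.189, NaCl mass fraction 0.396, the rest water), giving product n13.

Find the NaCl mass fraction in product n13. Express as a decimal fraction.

0.376

Overall, product flow = 5540 tonne/day.
NaCl in = 1830×0.240 + 1970×0.485 + 1740×0.396 = 2083.7 tonne/day.
NaCl fraction in n13 = 0.376.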